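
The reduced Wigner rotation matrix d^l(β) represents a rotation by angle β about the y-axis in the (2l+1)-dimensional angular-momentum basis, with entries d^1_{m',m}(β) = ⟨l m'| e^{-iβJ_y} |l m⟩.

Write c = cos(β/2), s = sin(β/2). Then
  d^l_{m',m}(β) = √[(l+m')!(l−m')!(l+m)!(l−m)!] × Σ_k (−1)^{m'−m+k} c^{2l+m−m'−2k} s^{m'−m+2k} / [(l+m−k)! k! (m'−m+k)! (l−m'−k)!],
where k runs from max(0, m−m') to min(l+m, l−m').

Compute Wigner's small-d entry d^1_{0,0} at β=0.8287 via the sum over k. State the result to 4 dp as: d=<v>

d=0.6758

d^1_{0,0}(β=0.8287) via Wigner's sum:
With c≡cos(β/2)=0.915378 and s≡sin(β/2)=0.402595, N=[1·1·1·1]^{1/2}=1.000000
k∈{0,1} keeps every argument non-negative
  k=0: (−1)^0·1.0000/(1)·0.9154^2·0.4026^0 = +0.837917
  k=1: (−1)^1·1.0000/(1)·0.9154^0·0.4026^2 = -0.162083
d^1_{0,0}(0.8287) = +0.837917 -0.162083 = +0.675835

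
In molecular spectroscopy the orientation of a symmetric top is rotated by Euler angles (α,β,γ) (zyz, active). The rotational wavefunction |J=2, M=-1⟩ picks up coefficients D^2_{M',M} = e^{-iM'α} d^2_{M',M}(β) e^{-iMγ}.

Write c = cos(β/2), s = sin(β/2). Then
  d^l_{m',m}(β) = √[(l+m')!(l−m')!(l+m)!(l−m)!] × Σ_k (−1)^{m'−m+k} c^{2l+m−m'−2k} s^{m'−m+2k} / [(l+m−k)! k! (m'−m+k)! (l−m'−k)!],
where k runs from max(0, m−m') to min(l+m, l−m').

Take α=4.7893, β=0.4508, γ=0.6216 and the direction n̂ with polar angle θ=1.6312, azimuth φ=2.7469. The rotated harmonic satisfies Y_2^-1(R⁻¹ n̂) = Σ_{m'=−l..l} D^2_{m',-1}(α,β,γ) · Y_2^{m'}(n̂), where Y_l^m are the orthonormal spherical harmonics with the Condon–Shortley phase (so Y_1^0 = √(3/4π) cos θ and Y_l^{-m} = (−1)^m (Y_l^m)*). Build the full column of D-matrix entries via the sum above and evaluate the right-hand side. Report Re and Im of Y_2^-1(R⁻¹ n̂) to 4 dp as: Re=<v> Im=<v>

Re=0.1612 Im=-0.0974

Need the full column D^2_{m',-1} for m'=−2..2 at α=4.7893, β=0.4508, γ=0.6216.
cos(β/2)=0.974705, sin(β/2)=0.223496
d^2_{-2,-1}: single k=1 term ⇒ +0.413923;  D = -0.295593-0.289753i
d^2_{-1,-1}: k∈[0..1] ⇒ +0.902594 -0.142367 = +0.760227;  D = +0.488886-0.582183i
d^2_{0,-1}: k∈[0..1] ⇒ -0.506950 +0.026654 = -0.480296;  D = -0.390456-0.279694i
d^2_{1,-1}: k∈[0..1] ⇒ +0.142367 -0.002495 = +0.139871;  D = -0.072475+0.119630i
d^2_{2,-1}: single k=0 term ⇒ -0.021763;  D = +0.019425+0.009813i
Y_2^{m'}(θ=1.6312,φ=2.7469) and Σ D·Y over m':
  (-0.2956-0.2898i)·(+0.2711+0.2732i)  (+0.4889-0.5822i)·(+0.0430+0.0179i)  (-0.3905-0.2797i)·(-0.3119+0.0000i)  (-0.0725+0.1196i)·(-0.0430+0.0179i)  (+0.0194+0.0098i)·(+0.2711-0.2732i)
Y_2^-1(R⁻¹ n̂) = +0.161195-0.097406i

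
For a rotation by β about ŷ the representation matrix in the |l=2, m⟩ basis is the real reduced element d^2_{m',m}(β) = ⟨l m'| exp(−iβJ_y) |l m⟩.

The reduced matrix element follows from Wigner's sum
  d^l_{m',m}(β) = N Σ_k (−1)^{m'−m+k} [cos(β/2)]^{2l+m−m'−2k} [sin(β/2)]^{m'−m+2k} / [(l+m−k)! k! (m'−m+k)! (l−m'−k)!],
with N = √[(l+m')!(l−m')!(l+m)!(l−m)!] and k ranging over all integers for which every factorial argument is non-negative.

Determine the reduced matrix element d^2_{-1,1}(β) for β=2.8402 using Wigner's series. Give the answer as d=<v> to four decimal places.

d=-0.8893

d^2_{-1,1}(β=2.8402) via Wigner's sum:
With c≡cos(β/2)=0.150127 and s≡sin(β/2)=0.988667, N=[1·6·6·1]^{1/2}=6.000000
Admissible k: 2..3 (factorial args all ≥0)
  k=2: (−1)^0·6.0000/(2)·0.1501^2·0.9887^2 = +0.066090
  k=3: (−1)^1·6.0000/(6)·0.1501^0·0.9887^4 = -0.955432
d^2_{-1,1}(2.8402) = +0.066090 -0.955432 = -0.889342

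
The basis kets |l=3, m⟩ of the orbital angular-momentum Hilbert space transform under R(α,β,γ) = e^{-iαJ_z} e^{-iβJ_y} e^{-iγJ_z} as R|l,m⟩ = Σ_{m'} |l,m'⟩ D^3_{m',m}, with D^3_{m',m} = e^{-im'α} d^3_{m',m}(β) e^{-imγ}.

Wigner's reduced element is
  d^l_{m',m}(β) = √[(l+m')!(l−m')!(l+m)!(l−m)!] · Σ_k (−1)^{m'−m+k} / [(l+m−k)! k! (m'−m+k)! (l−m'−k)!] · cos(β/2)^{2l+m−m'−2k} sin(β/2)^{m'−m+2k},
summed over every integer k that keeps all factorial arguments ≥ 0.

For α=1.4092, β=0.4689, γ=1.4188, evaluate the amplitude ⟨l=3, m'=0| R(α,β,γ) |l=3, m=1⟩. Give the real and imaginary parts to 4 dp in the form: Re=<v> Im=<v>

Re=0.0883 Im=-0.5762

Split into d^3_{0,1}(β=0.4689) × two z-phases.
With c≡cos(β/2)=0.972642 and s≡sin(β/2)=0.232308, N=[6·6·24·2]^{1/2}=41.569219
k: max(0,(1)−(0))=1 … min(3+(1),3−(0))=3
  k=1: (−1)^0·41.5692/(12)·0.9726^5·0.2323^1 = +0.700520
  k=2: (−1)^1·41.5692/(4)·0.9726^3·0.2323^3 = -0.119885
  k=3: (−1)^2·41.5692/(12)·0.9726^1·0.2323^5 = +0.002280
d^3_{0,1}(0.4689) = +0.700520 -0.119885 +0.002280 = +0.582915
Attach z-rotation phases: D = e^{-i(0)(1.4092)}·(+0.582915)·e^{-i(1)(1.4188)} = +0.088260-0.576194i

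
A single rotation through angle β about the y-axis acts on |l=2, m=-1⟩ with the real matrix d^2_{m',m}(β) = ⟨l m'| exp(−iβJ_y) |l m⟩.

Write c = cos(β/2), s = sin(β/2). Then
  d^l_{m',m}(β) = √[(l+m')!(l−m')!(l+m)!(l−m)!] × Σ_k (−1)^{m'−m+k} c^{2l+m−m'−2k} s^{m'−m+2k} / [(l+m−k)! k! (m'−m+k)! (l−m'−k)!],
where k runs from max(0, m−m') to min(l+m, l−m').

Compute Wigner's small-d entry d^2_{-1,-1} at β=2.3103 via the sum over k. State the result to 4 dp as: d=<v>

d=-0.3828

d^2_{-1,-1}(β=2.3103) via Wigner's sum:
c=cos(2.3103/2)=0.403781, s=sin(2.3103/2)=0.914856; N=√[1·6·1·6]=6.000000
The bounds max(0,m−m')=0 and min(l+m,l−m')=1 give 2 terms
  k=0: (−1)^0·6.0000/(6)·0.4038^4·0.9149^0 = +0.026582
  k=1: (−1)^1·6.0000/(2)·0.4038^2·0.9149^2 = -0.409373
d^2_{-1,-1}(2.3103) = +0.026582 -0.409373 = -0.382791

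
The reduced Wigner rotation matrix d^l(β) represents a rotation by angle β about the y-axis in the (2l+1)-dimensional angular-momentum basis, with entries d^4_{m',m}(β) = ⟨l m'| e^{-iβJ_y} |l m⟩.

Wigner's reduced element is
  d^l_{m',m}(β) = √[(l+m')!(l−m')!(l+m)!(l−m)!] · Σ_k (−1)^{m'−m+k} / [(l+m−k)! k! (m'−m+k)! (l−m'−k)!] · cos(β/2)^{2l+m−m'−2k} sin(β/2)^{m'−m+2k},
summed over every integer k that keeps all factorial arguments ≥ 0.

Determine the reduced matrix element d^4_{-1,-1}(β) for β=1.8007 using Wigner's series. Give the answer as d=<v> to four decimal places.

d^4_{-1,-1}(β=1.8007) via Wigner's sum:
c=cos(1.8007/2)=0.621336, s=sin(1.8007/2)=0.783544; N=√[6·120·6·120]=720.000000
Admissible k: 0..3 (factorial args all ≥0)
  k=0: (−1)^0·720.0000/(720)·0.6213^8·0.7835^0 = +0.022213
  k=1: (−1)^1·720.0000/(48)·0.6213^6·0.7835^2 = -0.529879
  k=2: (−1)^2·720.0000/(24)·0.6213^4·0.7835^4 = +1.685315
  k=3: (−1)^3·720.0000/(72)·0.6213^2·0.7835^6 = -0.893376
d^4_{-1,-1}(1.8007) = +0.022213 -0.529879 +1.685315 -0.893376 = +0.284273

d=0.2843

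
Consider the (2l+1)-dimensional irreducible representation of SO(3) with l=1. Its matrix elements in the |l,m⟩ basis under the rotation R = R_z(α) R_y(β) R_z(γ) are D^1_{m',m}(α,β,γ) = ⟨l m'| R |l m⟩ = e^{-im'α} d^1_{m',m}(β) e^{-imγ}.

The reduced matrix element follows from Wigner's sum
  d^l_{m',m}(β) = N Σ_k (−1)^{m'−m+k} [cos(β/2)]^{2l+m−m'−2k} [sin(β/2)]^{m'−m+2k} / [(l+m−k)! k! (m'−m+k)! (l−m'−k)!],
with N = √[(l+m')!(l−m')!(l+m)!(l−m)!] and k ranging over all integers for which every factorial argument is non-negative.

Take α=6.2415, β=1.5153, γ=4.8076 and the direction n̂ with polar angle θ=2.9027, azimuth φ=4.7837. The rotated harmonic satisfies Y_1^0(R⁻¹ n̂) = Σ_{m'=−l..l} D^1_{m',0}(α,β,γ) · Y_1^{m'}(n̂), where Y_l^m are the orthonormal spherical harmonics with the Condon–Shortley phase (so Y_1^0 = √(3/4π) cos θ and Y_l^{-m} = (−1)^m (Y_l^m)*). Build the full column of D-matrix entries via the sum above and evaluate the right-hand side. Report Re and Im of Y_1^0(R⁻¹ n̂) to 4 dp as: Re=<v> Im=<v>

Need the full column D^1_{m',0} for m'=−1..1 at α=6.2415, β=1.5153, γ=4.8076.
cos(β/2)=0.726453, sin(β/2)=0.687216
d^1_{-1,0}: single k=1 term ⇒ +0.706018;  D = +0.705405-0.029422i
d^1_{0,0}: k∈[0..1] ⇒ +0.527734 -0.472266 = +0.055468;  D = +0.055468+0.000000i
d^1_{1,0}: single k=0 term ⇒ -0.706018;  D = -0.705405-0.029422i
Y_1^{m'}(θ=2.9027,φ=4.7837) and Σ D·Y over m':
  (+0.7054-0.0294i)·(+0.0058+0.0815i)  (+0.0555+0.0000i)·(-0.4747+0.0000i)  (-0.7054-0.0294i)·(-0.0058+0.0815i)
Y_1^0(R⁻¹ n̂) = -0.013316+0.000000i

Re=-0.0133 Im=0.0000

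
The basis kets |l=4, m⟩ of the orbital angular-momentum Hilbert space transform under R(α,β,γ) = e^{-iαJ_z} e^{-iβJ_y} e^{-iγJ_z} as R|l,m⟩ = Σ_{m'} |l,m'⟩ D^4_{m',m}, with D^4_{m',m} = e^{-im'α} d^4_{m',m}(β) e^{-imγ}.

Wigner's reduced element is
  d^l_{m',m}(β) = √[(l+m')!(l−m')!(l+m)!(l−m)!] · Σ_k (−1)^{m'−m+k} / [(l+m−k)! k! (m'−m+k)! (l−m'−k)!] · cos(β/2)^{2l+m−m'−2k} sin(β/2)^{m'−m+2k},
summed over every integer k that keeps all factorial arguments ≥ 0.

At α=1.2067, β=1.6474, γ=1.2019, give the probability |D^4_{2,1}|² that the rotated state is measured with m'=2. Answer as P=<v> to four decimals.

D^4_{2,1}(1.2067,1.6474,1.2019) = e^{-i·2·1.2067}·d^4_{2,1}(1.6474)·e^{-i·1·1.2019}. Compute d first:
With c≡cos(β/2)=0.679511 and s≡sin(β/2)=0.733665, N=[720·2·120·6]^{1/2}=1018.233765
Admissible k: 0..2 (factorial args all ≥0)
  k=0: (−1)^1·1018.2338/(240)·0.6795^7·0.7337^1 = -0.208214
  k=1: (−1)^2·1018.2338/(48)·0.6795^5·0.7337^3 = +1.213621
  k=2: (−1)^3·1018.2338/(72)·0.6795^3·0.7337^5 = -0.943179
d^4_{2,1}(1.6474) = -0.208214 +1.213621 -0.943179 = +0.062228
|D^4_{2,1}|² = |d^4_{2,1}(β)|² = (+0.062228)² = 0.003872 (the z-rotation phases have unit modulus)

P=0.0039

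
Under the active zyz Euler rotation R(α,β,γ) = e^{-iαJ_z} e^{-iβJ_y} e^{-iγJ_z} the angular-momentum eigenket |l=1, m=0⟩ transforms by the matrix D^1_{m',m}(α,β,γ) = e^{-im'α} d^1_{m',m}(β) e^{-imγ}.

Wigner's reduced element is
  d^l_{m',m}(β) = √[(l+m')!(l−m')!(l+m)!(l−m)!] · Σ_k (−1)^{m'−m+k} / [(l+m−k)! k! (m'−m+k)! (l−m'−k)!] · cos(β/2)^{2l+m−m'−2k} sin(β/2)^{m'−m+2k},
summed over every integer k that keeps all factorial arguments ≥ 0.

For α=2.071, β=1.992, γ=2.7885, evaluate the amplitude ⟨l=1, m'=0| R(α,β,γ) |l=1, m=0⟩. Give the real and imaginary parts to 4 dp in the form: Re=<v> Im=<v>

Re=-0.4089 Im=0.0000

D^1_{0,0}(2.071,1.992,2.7885) = e^{-i·0·2.071}·d^1_{0,0}(1.992)·e^{-i·0·2.7885}. Compute d first:
c=cos(1.992/2)=0.543664, s=sin(1.992/2)=0.839303; N=√[1·1·1·1]=1.000000
k: max(0,(0)−(0))=0 … min(1+(0),1−(0))=1
  k=0: (−1)^0·1.0000/(1)·0.5437^2·0.8393^0 = +0.295570
  k=1: (−1)^1·1.0000/(1)·0.5437^0·0.8393^2 = -0.704430
d^1_{0,0}(1.992) = +0.295570 -0.704430 = -0.408859
Attach z-rotation phases: D = e^{-i(0)(2.071)}·(-0.408859)·e^{-i(0)(2.7885)} = -0.408859+0.000000i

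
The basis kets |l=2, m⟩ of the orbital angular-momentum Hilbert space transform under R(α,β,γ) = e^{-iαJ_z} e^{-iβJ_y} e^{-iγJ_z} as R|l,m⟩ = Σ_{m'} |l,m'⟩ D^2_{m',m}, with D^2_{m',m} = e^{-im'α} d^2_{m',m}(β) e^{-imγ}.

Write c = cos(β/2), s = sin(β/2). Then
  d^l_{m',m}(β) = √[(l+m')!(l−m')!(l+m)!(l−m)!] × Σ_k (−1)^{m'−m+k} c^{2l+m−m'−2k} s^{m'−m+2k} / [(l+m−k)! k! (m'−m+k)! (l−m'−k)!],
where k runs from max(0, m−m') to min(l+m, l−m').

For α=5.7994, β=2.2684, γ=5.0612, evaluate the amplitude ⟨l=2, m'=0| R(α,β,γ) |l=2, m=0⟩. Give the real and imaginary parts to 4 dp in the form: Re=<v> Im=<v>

Split into d^2_{0,0}(β=2.2684) × two z-phases.
Half-angle: c=0.422858, s=0.906196. N=√(2·2·2·2)=4.000000
The bounds max(0,m−m')=0 and min(l+m,l−m')=2 give 3 terms
  k=0: (−1)^0·4.0000/(4)·0.4229^4·0.9062^0 = +0.031972
  k=1: (−1)^1·4.0000/(1)·0.4229^2·0.9062^2 = -0.587344
  k=2: (−1)^2·4.0000/(4)·0.4229^0·0.9062^4 = +0.674356
d^2_{0,0}(2.2684) = +0.031972 -0.587344 +0.674356 = +0.118984
D = (+1.000000+0.000000i)·(+0.118984)·(+1.000000+0.000000i) = +0.118984+0.000000i

Re=0.1190 Im=0.0000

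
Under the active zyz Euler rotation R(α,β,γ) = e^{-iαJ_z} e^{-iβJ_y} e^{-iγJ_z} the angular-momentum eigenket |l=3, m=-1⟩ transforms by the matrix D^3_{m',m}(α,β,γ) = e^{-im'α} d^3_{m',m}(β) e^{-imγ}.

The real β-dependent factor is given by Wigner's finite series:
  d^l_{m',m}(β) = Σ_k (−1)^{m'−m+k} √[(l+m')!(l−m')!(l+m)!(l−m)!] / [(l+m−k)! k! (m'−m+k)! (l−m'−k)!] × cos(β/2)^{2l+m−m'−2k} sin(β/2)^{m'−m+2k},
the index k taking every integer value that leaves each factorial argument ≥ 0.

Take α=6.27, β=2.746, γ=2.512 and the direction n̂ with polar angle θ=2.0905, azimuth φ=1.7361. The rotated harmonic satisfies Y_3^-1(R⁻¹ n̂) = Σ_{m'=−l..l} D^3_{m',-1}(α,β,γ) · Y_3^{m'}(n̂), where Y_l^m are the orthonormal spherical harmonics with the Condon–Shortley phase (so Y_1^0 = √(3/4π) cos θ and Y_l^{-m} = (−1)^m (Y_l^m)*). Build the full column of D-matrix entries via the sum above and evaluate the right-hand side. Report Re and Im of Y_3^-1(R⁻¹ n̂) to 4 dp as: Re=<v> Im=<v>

Re=-0.0154 Im=-0.0586

Need the full column D^3_{m',-1} for m'=−3..3 at α=6.27, β=2.746, γ=2.512.
cos(β/2)=0.196509, sin(β/2)=0.980502
d^3_{-3,-1}: single k=2 term ⇒ +0.005552;  D = -0.004355+0.003444i
d^3_{-2,-1}: k∈[1..2] ⇒ +0.000909 -0.045240 = -0.044332;  D = +0.035131-0.027039i
d^3_{-1,-1}: k∈[0..2] ⇒ +0.000058 -0.011469 +0.214146 = +0.202735;  D = -0.162276+0.121524i
d^3_{0,-1}: k∈[0..2] ⇒ -0.000995 +0.074337 -0.616901 = -0.543560;  D = +0.439342-0.320056i
d^3_{1,-1}: k∈[0..2] ⇒ +0.008602 -0.285528 +0.888568 = +0.611642;  D = -0.499076+0.353595i
d^3_{2,-1}: k∈[0..1] ⇒ -0.045240 +0.563151 = +0.517911;  D = -0.426506+0.293810i
d^3_{3,-1}: single k=0 term ⇒ +0.138231;  D = -0.114859+0.076910i
Y_3^{m'}(θ=2.0905,φ=1.7361) and Σ D·Y over m':
  (-0.0044+0.0034i)·(+0.1298+0.2400i)  (+0.0351-0.0270i)·(+0.3617-0.1241i)  (-0.1623+0.1215i)·(-0.0108-0.0645i)  (+0.4393-0.3201i)·(+0.3274+0.0000i)  (-0.4991+0.3536i)·(+0.0108-0.0645i)  (-0.4265+0.2938i)·(+0.3617+0.1241i)  (-0.1149+0.0769i)·(-0.1298+0.2400i)
Y_3^-1(R⁻¹ n̂) = -0.015418-0.058598i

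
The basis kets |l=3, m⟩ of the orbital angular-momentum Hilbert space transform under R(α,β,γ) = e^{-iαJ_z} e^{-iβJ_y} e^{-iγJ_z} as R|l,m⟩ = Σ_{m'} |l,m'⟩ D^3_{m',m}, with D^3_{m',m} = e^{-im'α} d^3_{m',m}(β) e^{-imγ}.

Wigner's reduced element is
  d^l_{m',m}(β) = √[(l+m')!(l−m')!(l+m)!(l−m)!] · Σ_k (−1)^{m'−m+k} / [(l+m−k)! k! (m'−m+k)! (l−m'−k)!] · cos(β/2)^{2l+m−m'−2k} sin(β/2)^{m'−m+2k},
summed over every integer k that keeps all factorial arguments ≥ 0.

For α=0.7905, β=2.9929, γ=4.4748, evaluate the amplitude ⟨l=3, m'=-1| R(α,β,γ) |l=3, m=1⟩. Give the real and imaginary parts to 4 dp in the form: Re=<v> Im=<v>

First d^3_{-1,1}(β=2.9929), then the phase factors e^{-i(-1)α} and e^{-i(1)γ}:
With c≡cos(β/2)=0.074278 and s≡sin(β/2)=0.997238, N=[2·24·24·2]^{1/2}=48.000000
k∈{2,3,4} keeps every argument non-negative
  k=2: (−1)^0·48.0000/(8)·0.0743^4·0.9972^2 = +0.000182
  k=3: (−1)^1·48.0000/(6)·0.0743^2·0.9972^4 = -0.043652
  k=4: (−1)^2·48.0000/(48)·0.0743^0·0.9972^6 = +0.983540
d^3_{-1,1}(2.9929) = +0.000182 -0.043652 +0.983540 = +0.940069
Attach z-rotation phases: D = e^{-i(-1)(0.7905)}·(+0.940069)·e^{-i(1)(4.4748)} = -0.804994+0.485505i

Re=-0.8050 Im=0.4855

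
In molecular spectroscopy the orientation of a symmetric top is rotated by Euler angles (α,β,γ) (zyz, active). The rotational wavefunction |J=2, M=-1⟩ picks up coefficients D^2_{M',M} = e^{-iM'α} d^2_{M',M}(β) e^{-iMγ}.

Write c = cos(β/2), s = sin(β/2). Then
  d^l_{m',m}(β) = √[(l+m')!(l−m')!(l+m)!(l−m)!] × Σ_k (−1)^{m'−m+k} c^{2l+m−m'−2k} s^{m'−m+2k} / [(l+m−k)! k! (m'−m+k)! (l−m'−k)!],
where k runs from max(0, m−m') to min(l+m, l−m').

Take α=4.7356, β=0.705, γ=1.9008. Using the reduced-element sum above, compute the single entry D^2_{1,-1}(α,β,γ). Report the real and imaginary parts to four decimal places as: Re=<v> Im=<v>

D^2_{1,-1}(4.7356,0.705,1.9008) = e^{-i·1·4.7356}·d^2_{1,-1}(0.705)·e^{-i·-1·1.9008}. Compute d first:
With c≡cos(β/2)=0.938513 and s≡sin(β/2)=0.345245, N=[6·1·1·6]^{1/2}=6.000000
Admissible k: 0..1 (factorial args all ≥0)
  k=0: (−1)^2·6.0000/(2)·0.9385^2·0.3452^2 = +0.314961
  k=1: (−1)^3·6.0000/(6)·0.9385^0·0.3452^4 = -0.014207
d^2_{1,-1}(0.705) = +0.314961 -0.014207 = +0.300754
Attach z-rotation phases: D = e^{-i(1)(4.7356)}·(+0.300754)·e^{-i(-1)(1.9008)} = -0.286711-0.090828i

Re=-0.2867 Im=-0.0908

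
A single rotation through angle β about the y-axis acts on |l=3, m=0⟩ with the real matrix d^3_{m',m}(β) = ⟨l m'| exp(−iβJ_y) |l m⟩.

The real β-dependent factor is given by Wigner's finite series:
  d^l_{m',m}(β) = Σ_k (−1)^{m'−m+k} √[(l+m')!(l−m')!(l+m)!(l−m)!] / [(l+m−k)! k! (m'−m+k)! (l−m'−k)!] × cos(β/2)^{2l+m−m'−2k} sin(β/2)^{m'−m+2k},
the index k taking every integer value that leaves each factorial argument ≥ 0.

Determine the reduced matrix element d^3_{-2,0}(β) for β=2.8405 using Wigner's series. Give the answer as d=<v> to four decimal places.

d=-0.1150

d^3_{-2,0}(β=2.8405) via Wigner's sum:
With c≡cos(β/2)=0.149978 and s≡sin(β/2)=0.988689, N=[1·120·6·6]^{1/2}=65.726707
The bounds max(0,m−m')=2 and min(l+m,l−m')=3 give 2 terms
  k=2: (−1)^0·65.7267/(12)·0.1500^4·0.9887^2 = +0.002709
  k=3: (−1)^1·65.7267/(12)·0.1500^2·0.9887^4 = -0.117722
d^3_{-2,0}(2.8405) = +0.002709 -0.117722 = -0.115013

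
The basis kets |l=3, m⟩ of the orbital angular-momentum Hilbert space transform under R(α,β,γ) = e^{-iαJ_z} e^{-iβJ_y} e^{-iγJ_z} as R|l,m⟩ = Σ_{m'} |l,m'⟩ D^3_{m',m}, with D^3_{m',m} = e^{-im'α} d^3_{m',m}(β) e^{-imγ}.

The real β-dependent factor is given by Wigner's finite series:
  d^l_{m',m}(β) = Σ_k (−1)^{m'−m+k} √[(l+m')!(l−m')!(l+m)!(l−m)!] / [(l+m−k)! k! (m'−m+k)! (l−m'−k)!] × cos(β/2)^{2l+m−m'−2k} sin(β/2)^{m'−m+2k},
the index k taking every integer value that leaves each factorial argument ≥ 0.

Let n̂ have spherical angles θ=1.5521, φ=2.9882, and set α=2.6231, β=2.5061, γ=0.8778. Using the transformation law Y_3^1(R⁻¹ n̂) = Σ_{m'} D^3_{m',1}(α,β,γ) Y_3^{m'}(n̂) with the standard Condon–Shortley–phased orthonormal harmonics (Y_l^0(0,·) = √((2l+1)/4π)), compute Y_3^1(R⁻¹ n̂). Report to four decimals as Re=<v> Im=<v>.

Need the full column D^3_{m',1} for m'=−3..3 at α=2.6231, β=2.5061, γ=0.8778.
cos(β/2)=0.312426, sin(β/2)=0.949942
d^3_{-3,1}: single k=4 term ⇒ +0.307843;  D = +0.233794+0.200269i
d^3_{-2,1}: k∈[3..4] ⇒ +0.165335 -0.764246 = -0.598911;  D = +0.201980+0.563825i
d^3_{-1,1}: k∈[2..4] ⇒ +0.051587 -0.635878 +0.734822 = +0.150531;  D = -0.026135+0.148245i
d^3_{0,1}: k∈[1..3] ⇒ +0.009796 -0.271673 +0.837190 = +0.575312;  D = +0.367535-0.442608i
d^3_{1,1}: k∈[0..2] ⇒ +0.000930 -0.068782 +0.476909 = +0.409057;  D = -0.382934+0.143835i
d^3_{2,1}: k∈[0..1] ⇒ -0.008942 +0.165335 = +0.156393;  D = +0.154416+0.024790i
d^3_{3,1}: single k=0 term ⇒ +0.033299;  D = -0.025941-0.020878i
Y_3^{m'}(θ=1.5521,φ=2.9882) and Σ D·Y over m':
  (+0.2338+0.2003i)·(-0.3736-0.1852i)  (+0.2020+0.5638i)·(+0.0182+0.0058i)  (-0.0261+0.1482i)·(+0.3188+0.0493i)  (+0.3675-0.4426i)·(-0.0209+0.0000i)  (-0.3829+0.1438i)·(-0.3188+0.0493i)  (+0.1544+0.0248i)·(+0.0182-0.0058i)  (-0.0259-0.0209i)·(+0.3736-0.1852i)
Y_3^1(R⁻¹ n̂) = +0.031213-0.119625i

Re=0.0312 Im=-0.1196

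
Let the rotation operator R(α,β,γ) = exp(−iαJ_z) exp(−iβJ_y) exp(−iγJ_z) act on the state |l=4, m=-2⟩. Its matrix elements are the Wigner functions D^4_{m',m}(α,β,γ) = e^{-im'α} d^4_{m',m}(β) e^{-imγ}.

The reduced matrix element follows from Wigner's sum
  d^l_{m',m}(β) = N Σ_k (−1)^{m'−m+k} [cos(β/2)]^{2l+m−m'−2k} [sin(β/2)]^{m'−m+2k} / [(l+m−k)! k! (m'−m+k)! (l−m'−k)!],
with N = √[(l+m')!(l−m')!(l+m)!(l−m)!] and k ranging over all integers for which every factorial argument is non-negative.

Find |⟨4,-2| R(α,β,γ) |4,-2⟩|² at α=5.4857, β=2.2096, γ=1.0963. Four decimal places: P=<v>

P=0.0975

Split into d^4_{-2,-2}(β=2.2096) × two z-phases.
With c≡cos(β/2)=0.449313 and s≡sin(β/2)=0.893374, N=[2·720·2·720]^{1/2}=1440.000000
Admissible k: 0..2 (factorial args all ≥0)
  k=0: (−1)^0·1440.0000/(1440)·0.4493^8·0.8934^0 = +0.001661
  k=1: (−1)^1·1440.0000/(120)·0.4493^6·0.8934^2 = -0.078803
  k=2: (−1)^2·1440.0000/(96)·0.4493^4·0.8934^4 = +0.389423
d^4_{-2,-2}(2.2096) = +0.001661 -0.078803 +0.389423 = +0.312281
|D^4_{-2,-2}|² = |d^4_{-2,-2}(β)|² = (+0.312281)² = 0.097519 (the z-rotation phases have unit modulus)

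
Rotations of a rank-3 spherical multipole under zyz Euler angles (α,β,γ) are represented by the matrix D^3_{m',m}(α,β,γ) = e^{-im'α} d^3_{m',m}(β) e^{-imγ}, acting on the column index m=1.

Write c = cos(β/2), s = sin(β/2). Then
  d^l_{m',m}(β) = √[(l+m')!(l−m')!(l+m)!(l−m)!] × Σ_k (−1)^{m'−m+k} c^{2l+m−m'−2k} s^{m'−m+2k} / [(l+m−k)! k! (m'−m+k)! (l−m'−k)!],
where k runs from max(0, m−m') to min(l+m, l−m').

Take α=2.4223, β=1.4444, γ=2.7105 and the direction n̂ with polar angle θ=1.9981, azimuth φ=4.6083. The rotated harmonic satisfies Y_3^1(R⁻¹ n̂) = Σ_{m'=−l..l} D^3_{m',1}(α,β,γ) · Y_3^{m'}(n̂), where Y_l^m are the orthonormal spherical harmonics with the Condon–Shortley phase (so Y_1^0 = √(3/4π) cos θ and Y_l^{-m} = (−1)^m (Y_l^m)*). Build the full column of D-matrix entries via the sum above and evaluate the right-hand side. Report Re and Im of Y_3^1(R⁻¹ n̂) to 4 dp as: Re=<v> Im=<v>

Need the full column D^3_{m',1} for m'=−3..3 at α=2.4223, β=1.4444, γ=2.7105.
cos(β/2)=0.750353, sin(β/2)=0.661037
d^3_{-3,1}: single k=4 term ⇒ +0.416371;  D = -0.064686-0.411315i
d^3_{-2,1}: k∈[3..4] ⇒ +0.771800 -0.299499 = +0.472301;  D = -0.252201+0.399329i
d^3_{-1,1}: k∈[2..4] ⇒ +0.831124 -0.860052 +0.083436 = +0.054508;  D = +0.052260-0.015493i
d^3_{0,1}: k∈[1..3] ⇒ +0.544685 -1.268197 +0.328084 = -0.395428;  D = +0.359250+0.165235i
d^3_{1,1}: k∈[0..2] ⇒ +0.178482 -1.108166 +0.645039 = -0.284645;  D = -0.116174-0.259858i
d^3_{2,1}: k∈[0..1] ⇒ -0.497227 +0.771800 = +0.274573;  D = +0.080848-0.262400i
d^3_{3,1}: single k=0 term ⇒ +0.536488;  D = -0.456633+0.281614i
Y_3^{m'}(θ=1.9981,φ=4.6083) and Σ D·Y over m':
  (-0.0647-0.4113i)·(+0.0966-0.2993i)  (-0.2522+0.3993i)·(+0.3432+0.0725i)  (+0.0523-0.0155i)·(+0.0043-0.0413i)  (+0.3592+0.1652i)·(+0.3312+0.0000i)  (-0.1162-0.2599i)·(-0.0043-0.0413i)  (+0.0808-0.2624i)·(+0.3432-0.0725i)  (-0.4566+0.2816i)·(-0.0966-0.2993i)
Y_3^1(R⁻¹ n̂) = +0.000578+0.170339i

Re=0.0006 Im=0.1703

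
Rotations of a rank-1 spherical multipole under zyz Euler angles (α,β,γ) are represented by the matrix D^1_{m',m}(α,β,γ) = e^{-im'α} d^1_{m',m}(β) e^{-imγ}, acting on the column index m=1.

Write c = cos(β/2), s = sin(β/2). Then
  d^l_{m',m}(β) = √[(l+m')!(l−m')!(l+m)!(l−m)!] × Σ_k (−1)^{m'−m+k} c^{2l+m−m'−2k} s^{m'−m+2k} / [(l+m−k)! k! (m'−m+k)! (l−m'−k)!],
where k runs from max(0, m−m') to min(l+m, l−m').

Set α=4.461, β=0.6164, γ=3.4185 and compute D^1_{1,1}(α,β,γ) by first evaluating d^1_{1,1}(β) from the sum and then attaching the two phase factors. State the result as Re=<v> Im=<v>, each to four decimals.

D^1_{1,1}(4.461,0.6164,3.4185) = e^{-i·1·4.461}·d^1_{1,1}(0.6164)·e^{-i·1·3.4185}. Compute d first:
c=cos(0.6164/2)=0.952881, s=sin(0.6164/2)=0.303344; N=√[2·1·2·1]=2.000000
k: max(0,(1)−(1))=0 … min(1+(1),1−(1))=0
  k=0: (−1)^0·2.0000/(2)·0.9529^2·0.3033^0 = +0.907982
d^1_{1,1}(0.6164) = +0.907982
Attach z-rotation phases: D = e^{-i(1)(4.461)}·(+0.907982)·e^{-i(1)(3.4185)} = -0.023168-0.907687i

Re=-0.0232 Im=-0.9077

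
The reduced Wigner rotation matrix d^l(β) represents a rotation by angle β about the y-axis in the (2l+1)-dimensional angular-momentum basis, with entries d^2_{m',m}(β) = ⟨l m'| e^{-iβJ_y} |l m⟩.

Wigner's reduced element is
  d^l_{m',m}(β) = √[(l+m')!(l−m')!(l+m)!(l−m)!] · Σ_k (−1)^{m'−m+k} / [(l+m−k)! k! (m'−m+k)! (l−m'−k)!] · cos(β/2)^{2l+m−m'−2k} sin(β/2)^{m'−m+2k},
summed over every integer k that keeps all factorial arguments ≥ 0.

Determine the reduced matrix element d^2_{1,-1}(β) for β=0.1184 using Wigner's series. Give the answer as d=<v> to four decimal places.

d=0.0105

d^2_{1,-1}(β=0.1184) via Wigner's sum:
With c≡cos(β/2)=0.998248 and s≡sin(β/2)=0.059165, N=[6·1·1·6]^{1/2}=6.000000
The bounds max(0,m−m')=0 and min(l+m,l−m')=1 give 2 terms
  k=0: (−1)^2·6.0000/(2)·0.9982^2·0.0592^2 = +0.010465
  k=1: (−1)^3·6.0000/(6)·0.9982^0·0.0592^4 = -0.000012
d^2_{1,-1}(0.1184) = +0.010465 -0.000012 = +0.010453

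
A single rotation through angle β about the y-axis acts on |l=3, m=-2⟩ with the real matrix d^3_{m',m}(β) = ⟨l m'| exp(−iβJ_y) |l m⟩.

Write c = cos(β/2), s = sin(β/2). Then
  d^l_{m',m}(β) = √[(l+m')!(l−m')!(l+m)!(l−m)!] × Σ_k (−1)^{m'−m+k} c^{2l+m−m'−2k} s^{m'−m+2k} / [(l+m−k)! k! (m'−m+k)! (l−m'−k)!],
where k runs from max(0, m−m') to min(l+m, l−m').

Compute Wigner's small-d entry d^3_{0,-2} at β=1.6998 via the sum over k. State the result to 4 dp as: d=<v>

d=-0.1732

d^3_{0,-2}(β=1.6998) via Wigner's sum:
c=cos(1.6998/2)=0.660058, s=sin(1.6998/2)=0.751214; N=√[6·6·1·120]=65.726707
k: max(0,(-2)−(0))=0 … min(3+(-2),3−(0))=1
  k=0: (−1)^2·65.7267/(12)·0.6601^4·0.7512^2 = +0.586702
  k=1: (−1)^3·65.7267/(12)·0.6601^2·0.7512^4 = -0.759943
d^3_{0,-2}(1.6998) = +0.586702 -0.759943 = -0.173241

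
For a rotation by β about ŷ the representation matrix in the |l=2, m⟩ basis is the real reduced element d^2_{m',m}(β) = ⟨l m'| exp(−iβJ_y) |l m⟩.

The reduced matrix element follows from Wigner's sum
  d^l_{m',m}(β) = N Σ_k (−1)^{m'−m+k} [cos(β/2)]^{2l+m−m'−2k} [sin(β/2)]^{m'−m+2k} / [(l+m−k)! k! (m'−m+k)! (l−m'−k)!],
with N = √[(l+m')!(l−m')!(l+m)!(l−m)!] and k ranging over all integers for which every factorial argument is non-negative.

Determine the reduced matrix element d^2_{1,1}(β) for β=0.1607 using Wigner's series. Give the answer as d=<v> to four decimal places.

d^2_{1,1}(β=0.1607) via Wigner's sum:
c=cos(0.1607/2)=0.996774, s=sin(0.1607/2)=0.080264; N=√[6·1·6·1]=6.000000
Admissible k: 0..1 (factorial args all ≥0)
  k=0: (−1)^0·6.0000/(6)·0.9968^4·0.0803^0 = +0.987157
  k=1: (−1)^1·6.0000/(2)·0.9968^2·0.0803^2 = -0.019202
d^2_{1,1}(0.1607) = +0.987157 -0.019202 = +0.967955

d=0.9680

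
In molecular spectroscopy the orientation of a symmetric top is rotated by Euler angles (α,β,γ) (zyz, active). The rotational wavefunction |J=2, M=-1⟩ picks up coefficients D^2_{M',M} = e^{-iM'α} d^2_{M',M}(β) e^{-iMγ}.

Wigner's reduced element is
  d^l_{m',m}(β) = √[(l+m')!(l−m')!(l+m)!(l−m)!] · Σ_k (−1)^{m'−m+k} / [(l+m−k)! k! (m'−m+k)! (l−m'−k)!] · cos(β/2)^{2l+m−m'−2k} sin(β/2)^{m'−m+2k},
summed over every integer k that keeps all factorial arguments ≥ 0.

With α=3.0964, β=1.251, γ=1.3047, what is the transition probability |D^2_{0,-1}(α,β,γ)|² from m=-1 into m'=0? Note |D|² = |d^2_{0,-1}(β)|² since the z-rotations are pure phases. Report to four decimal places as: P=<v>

First d^2_{0,-1}(β=1.251), then the phase factors e^{-i(0)α} and e^{-i(-1)γ}:
With c≡cos(β/2)=0.810670 and s≡sin(β/2)=0.585503, N=[2·2·1·6]^{1/2}=4.898979
The bounds max(0,m−m')=0 and min(l+m,l−m')=1 give 2 terms
  k=0: (−1)^1·4.8990/(2)·0.8107^3·0.5855^1 = -0.764078
  k=1: (−1)^2·4.8990/(2)·0.8107^1·0.5855^3 = +0.398572
d^2_{0,-1}(1.251) = -0.764078 +0.398572 = -0.365506
|D^2_{0,-1}|² = |d^2_{0,-1}(β)|² = (-0.365506)² = 0.133595 (the z-rotation phases have unit modulus)

P=0.1336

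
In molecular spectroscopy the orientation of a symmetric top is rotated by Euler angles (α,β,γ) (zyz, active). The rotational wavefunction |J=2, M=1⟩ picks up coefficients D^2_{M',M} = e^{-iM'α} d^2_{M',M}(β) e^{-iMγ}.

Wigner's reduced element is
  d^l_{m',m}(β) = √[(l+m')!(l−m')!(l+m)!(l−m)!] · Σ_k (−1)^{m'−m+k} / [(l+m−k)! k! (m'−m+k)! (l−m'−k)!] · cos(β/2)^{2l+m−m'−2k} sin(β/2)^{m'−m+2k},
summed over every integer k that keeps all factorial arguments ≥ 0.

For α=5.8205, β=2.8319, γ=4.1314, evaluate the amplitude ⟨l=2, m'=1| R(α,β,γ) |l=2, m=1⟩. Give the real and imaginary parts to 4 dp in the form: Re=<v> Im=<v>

Split into d^2_{1,1}(β=2.8319) × two z-phases.
With c≡cos(β/2)=0.154228 and s≡sin(β/2)=0.988035, N=[6·1·6·1]^{1/2}=6.000000
Admissible k: 0..1 (factorial args all ≥0)
  k=0: (−1)^0·6.0000/(6)·0.1542^4·0.9880^0 = +0.000566
  k=1: (−1)^1·6.0000/(2)·0.1542^2·0.9880^2 = -0.069662
d^2_{1,1}(2.8319) = +0.000566 -0.069662 = -0.069096
Attach z-rotation phases: D = e^{-i(1)(5.8205)}·(-0.069096)·e^{-i(1)(4.1314)} = +0.059717-0.034759i

Re=0.0597 Im=-0.0348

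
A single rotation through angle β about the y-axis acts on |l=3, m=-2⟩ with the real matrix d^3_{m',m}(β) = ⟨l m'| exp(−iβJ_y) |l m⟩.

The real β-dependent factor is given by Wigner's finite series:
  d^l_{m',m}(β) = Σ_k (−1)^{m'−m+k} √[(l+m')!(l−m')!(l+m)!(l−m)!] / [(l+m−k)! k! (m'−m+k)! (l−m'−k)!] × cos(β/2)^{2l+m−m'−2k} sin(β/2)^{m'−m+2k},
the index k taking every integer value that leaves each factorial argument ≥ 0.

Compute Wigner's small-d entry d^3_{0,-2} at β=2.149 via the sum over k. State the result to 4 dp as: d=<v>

d=-0.5248

d^3_{0,-2}(β=2.149) via Wigner's sum:
c=cos(2.149/2)=0.476172, s=sin(2.149/2)=0.879352; N=√[6·6·1·120]=65.726707
Admissible k: 0..1 (factorial args all ≥0)
  k=0: (−1)^2·65.7267/(12)·0.4762^4·0.8794^2 = +0.217742
  k=1: (−1)^3·65.7267/(12)·0.4762^2·0.8794^4 = -0.742574
d^3_{0,-2}(2.149) = +0.217742 -0.742574 = -0.524832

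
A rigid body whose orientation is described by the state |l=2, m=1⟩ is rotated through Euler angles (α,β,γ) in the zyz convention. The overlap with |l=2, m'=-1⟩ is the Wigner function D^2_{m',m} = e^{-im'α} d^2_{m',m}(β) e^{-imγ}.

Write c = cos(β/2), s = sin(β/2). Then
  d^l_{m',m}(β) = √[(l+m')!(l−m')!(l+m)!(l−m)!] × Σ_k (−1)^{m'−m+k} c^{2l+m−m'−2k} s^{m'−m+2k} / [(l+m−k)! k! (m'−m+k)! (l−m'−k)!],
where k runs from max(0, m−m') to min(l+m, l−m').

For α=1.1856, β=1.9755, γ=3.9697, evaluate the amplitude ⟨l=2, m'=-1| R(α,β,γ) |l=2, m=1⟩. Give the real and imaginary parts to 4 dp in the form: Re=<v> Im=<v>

First d^2_{-1,1}(β=1.9755), then the phase factors e^{-i(-1)α} and e^{-i(1)γ}:
Half-angle: c=0.550570, s=0.834789. N=√(1·6·6·1)=6.000000
k∈{2,3} keeps every argument non-negative
  k=2: (−1)^0·6.0000/(2)·0.5506^2·0.8348^2 = +0.633723
  k=3: (−1)^1·6.0000/(6)·0.5506^0·0.8348^4 = -0.485632
d^2_{-1,1}(1.9755) = +0.633723 -0.485632 = +0.148091
D = (+0.375741+0.926725i)·(+0.148091)·(-0.676271+0.736653i) = -0.138728-0.051821i

Re=-0.1387 Im=-0.0518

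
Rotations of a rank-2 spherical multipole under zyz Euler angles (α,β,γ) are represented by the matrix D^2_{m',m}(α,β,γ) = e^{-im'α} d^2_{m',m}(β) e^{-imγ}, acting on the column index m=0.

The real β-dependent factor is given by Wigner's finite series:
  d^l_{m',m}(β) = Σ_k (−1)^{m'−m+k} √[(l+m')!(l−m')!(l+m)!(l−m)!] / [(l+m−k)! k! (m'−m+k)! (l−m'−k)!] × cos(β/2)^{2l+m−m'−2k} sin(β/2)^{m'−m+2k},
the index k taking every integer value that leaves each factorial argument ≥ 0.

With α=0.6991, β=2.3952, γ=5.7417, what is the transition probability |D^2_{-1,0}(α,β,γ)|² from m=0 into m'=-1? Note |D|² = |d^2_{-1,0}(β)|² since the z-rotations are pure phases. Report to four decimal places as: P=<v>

P=0.3727

First d^2_{-1,0}(β=2.3952), then the phase factors e^{-i(-1)α} and e^{-i(0)γ}:
Half-angle: c=0.364594, s=0.931167. N=√(1·6·2·2)=4.898979
k∈{1,2} keeps every argument non-negative
  k=1: (−1)^0·4.8990/(2)·0.3646^3·0.9312^1 = +0.110543
  k=2: (−1)^1·4.8990/(2)·0.3646^1·0.9312^3 = -0.721053
d^2_{-1,0}(2.3952) = +0.110543 -0.721053 = -0.610510
|D^2_{-1,0}|² = |d^2_{-1,0}(β)|² = (-0.610510)² = 0.372722 (the z-rotation phases have unit modulus)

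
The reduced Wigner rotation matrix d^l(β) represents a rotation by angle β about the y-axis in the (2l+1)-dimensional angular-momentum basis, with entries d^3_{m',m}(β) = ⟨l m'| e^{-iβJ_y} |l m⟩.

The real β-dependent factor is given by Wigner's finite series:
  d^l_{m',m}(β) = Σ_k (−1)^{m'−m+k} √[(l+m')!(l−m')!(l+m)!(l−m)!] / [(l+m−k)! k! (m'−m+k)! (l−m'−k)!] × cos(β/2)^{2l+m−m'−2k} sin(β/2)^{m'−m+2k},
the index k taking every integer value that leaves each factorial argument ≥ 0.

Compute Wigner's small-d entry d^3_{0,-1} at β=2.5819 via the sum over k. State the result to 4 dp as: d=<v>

d^3_{0,-1}(β=2.5819) via Wigner's sum:
With c≡cos(β/2)=0.276208 and s≡sin(β/2)=0.961098, N=[6·6·2·24]^{1/2}=41.569219
k∈{0,1,2} keeps every argument non-negative
  k=0: (−1)^1·41.5692/(12)·0.2762^5·0.9611^1 = -0.005352
  k=1: (−1)^2·41.5692/(4)·0.2762^3·0.9611^3 = +0.194412
  k=2: (−1)^3·41.5692/(12)·0.2762^1·0.9611^5 = -0.784630
d^3_{0,-1}(2.5819) = -0.005352 +0.194412 -0.784630 = -0.595570

d=-0.5956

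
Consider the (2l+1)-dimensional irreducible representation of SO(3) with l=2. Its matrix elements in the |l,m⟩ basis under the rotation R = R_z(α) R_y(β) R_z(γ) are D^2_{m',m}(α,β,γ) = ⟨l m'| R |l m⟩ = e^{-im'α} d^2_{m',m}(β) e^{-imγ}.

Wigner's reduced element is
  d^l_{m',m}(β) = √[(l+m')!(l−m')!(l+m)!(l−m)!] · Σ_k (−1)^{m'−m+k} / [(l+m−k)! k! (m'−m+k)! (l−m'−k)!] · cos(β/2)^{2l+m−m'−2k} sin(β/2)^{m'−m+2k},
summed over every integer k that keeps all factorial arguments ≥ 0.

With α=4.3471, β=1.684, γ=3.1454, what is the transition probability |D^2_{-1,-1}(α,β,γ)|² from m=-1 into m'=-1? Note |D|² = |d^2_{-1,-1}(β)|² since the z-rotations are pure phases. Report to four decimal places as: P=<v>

P=0.2956

First d^2_{-1,-1}(β=1.684), then the phase factors e^{-i(-1)α} and e^{-i(-1)γ}:
Half-angle: c=0.665972, s=0.745977. N=√(1·6·1·6)=6.000000
The bounds max(0,m−m')=0 and min(l+m,l−m')=1 give 2 terms
  k=0: (−1)^0·6.0000/(6)·0.6660^4·0.7460^0 = +0.196709
  k=1: (−1)^1·6.0000/(2)·0.6660^2·0.7460^2 = -0.740430
d^2_{-1,-1}(1.684) = +0.196709 -0.740430 = -0.543721
|D^2_{-1,-1}|² = |d^2_{-1,-1}(β)|² = (-0.543721)² = 0.295632 (the z-rotation phases have unit modulus)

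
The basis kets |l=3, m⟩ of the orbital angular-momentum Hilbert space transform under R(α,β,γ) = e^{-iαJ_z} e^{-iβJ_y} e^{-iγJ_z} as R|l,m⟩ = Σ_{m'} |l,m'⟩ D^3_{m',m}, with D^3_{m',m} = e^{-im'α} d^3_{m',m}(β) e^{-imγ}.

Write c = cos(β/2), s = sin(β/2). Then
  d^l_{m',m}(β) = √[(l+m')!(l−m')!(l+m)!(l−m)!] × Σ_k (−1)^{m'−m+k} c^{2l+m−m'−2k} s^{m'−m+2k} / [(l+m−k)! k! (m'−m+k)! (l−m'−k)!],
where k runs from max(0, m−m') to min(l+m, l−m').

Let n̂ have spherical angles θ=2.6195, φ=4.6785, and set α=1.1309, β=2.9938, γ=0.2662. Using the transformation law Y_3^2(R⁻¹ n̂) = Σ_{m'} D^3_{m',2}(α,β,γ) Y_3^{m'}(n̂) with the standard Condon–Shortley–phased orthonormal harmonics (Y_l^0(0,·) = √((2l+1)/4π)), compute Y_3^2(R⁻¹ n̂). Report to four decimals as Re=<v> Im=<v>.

Need the full column D^3_{m',2} for m'=−3..3 at α=1.1309, β=2.9938, γ=0.2662.
cos(β/2)=0.073829, sin(β/2)=0.997271
d^3_{-3,2}: single k=5 term ⇒ +0.178389;  D = -0.171378+0.049520i
d^3_{-2,2}: k∈[4..5] ⇒ +0.026957 -0.983737 = -0.956779;  D = +0.151113-0.944771i
d^3_{-1,2}: k∈[3..4] ⇒ +0.002524 -0.230300 = -0.227775;  D = -0.188184-0.128329i
d^3_{0,2}: k∈[2..3] ⇒ +0.000162 -0.029530 = -0.029368;  D = -0.025304+0.014908i
d^3_{1,2}: k∈[1..2] ⇒ +0.000007 -0.002524 = -0.002517;  D = +0.000233+0.002507i
d^3_{2,2}: k∈[0..1] ⇒ +0.000000 -0.000148 = -0.000148;  D = +0.000139+0.000050i
d^3_{3,2}: single k=0 term ⇒ -0.000005;  D = +0.000004-0.000004i
Y_3^{m'}(θ=2.6195,φ=4.6785) and Σ D·Y over m':
  (-0.1714+0.0495i)·(+0.0053-0.0515i)  (+0.1511-0.9448i)·(+0.2198+0.0149i)  (-0.1882-0.1283i)·(-0.0151+0.4440i)  (-0.0253+0.0149i)·(-0.2447+0.0000i)  (+0.0002+0.0025i)·(+0.0151+0.4440i)  (+0.0001+0.0001i)·(+0.2198-0.0149i)  (+0.0000-0.0000i)·(-0.0053-0.0515i)
Y_3^2(R⁻¹ n̂) = +0.113885-0.281443i

Re=0.1139 Im=-0.2814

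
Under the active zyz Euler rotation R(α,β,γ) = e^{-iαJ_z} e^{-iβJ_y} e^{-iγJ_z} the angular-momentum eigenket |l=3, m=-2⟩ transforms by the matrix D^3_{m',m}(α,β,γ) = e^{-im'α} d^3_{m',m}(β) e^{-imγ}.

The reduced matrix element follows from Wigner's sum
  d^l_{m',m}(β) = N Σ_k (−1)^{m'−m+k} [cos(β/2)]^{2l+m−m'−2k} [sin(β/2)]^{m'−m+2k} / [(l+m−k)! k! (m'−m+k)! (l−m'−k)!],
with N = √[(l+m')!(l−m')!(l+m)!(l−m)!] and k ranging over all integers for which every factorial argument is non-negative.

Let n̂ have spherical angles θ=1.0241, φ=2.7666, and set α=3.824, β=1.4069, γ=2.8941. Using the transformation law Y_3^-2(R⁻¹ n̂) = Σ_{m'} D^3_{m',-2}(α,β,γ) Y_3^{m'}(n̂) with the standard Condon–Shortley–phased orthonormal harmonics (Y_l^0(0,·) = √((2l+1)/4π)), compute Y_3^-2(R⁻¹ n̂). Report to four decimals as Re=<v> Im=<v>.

Need the full column D^3_{m',-2} for m'=−3..3 at α=3.824, β=1.4069, γ=2.8941.
cos(β/2)=0.762615, sin(β/2)=0.646853
d^3_{-3,-2}: single k=1 term ⇒ +0.408703;  D = -0.007585-0.408633i
d^3_{-2,-2}: k∈[0..1] ⇒ +0.196713 -0.707623 = -0.510911;  D = -0.329515-0.390448i
d^3_{-1,-2}: k∈[0..1] ⇒ -0.527633 +0.759210 = +0.231577;  D = -0.227521-0.043149i
d^3_{0,-2}: k∈[0..1] ⇒ +0.775163 -0.557690 = +0.217473;  D = +0.191371-0.103304i
d^3_{1,-2}: k∈[0..1] ⇒ -0.759210 +0.273106 = -0.486104;  D = +0.186340-0.448970i
d^3_{2,-2}: k∈[0..1] ⇒ +0.509099 -0.073254 = +0.435845;  D = -0.124215-0.417769i
d^3_{3,-2}: single k=0 term ⇒ -0.211547;  D = -0.174671-0.119341i
Y_3^{m'}(θ=1.0241,φ=2.7666) and Σ D·Y over m':
  (-0.0076-0.4086i)·(-0.1121-0.2347i)  (-0.3295-0.3904i)·(+0.2837+0.2643i)  (-0.2275-0.0431i)·(-0.0902-0.0355i)  (+0.1914-0.1033i)·(-0.3198+0.0000i)  (+0.1863-0.4490i)·(+0.0902-0.0355i)  (-0.1242-0.4178i)·(+0.2837-0.2643i)  (-0.1747-0.1193i)·(+0.1121-0.2347i)
Y_3^-2(R⁻¹ n̂) = -0.319914-0.210442i

Re=-0.3199 Im=-0.2104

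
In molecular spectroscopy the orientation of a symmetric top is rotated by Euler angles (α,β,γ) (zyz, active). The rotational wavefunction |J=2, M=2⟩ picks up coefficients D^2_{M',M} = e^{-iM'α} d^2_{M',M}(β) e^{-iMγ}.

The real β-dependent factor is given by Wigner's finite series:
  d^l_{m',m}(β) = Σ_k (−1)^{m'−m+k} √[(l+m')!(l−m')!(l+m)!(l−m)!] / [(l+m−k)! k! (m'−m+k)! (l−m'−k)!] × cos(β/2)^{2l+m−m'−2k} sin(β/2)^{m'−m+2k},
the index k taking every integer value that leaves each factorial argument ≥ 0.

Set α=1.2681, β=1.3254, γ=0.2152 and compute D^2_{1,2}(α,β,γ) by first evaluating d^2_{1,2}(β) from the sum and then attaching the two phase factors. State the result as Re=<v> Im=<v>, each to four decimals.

D^2_{1,2}(1.2681,1.3254,0.2152) = e^{-i·1·1.2681}·d^2_{1,2}(1.3254)·e^{-i·2·0.2152}. Compute d first:
c=cos(1.3254/2)=0.788334, s=sin(1.3254/2)=0.615248; N=√[6·1·24·1]=12.000000
k∈{1} keeps every argument non-negative
  k=1: (−1)^0·12.0000/(6)·0.7883^3·0.6152^1 = +0.602852
d^2_{1,2}(1.3254) = +0.602852
Attach z-rotation phases: D = e^{-i(1)(1.2681)}·(+0.602852)·e^{-i(2)(0.2152)} = -0.076777-0.597943i

Re=-0.0768 Im=-0.5979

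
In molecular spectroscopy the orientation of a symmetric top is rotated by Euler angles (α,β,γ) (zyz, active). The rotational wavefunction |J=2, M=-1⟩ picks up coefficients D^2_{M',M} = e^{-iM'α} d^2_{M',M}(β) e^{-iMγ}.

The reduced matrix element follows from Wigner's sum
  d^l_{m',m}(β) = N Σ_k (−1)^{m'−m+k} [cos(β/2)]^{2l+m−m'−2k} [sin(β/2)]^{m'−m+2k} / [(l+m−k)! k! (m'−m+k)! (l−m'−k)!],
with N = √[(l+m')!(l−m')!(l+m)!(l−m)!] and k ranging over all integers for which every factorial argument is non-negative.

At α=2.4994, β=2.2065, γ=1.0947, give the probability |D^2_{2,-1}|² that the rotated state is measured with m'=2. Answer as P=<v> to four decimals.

Split into d^2_{2,-1}(β=2.2065) × two z-phases.
c=cos(2.2065/2)=0.450697, s=sin(2.2065/2)=0.892677; N=√[24·1·1·6]=12.000000
k∈{0} keeps every argument non-negative
  k=0: (−1)^3·12.0000/(6)·0.4507^1·0.8927^3 = -0.641206
d^2_{2,-1}(2.2065) = -0.641206
|D^2_{2,-1}|² = |d^2_{2,-1}(β)|² = (-0.641206)² = 0.411145 (the z-rotation phases have unit modulus)

P=0.4111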